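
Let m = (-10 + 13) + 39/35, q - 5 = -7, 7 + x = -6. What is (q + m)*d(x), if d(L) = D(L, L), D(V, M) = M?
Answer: -962/35 ≈ -27.486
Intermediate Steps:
x = -13 (x = -7 - 6 = -13)
q = -2 (q = 5 - 7 = -2)
m = 144/35 (m = 3 + 39*(1/35) = 3 + 39/35 = 144/35 ≈ 4.1143)
d(L) = L
(q + m)*d(x) = (-2 + 144/35)*(-13) = (74/35)*(-13) = -962/35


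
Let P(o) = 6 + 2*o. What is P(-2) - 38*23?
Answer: -872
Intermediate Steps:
P(-2) - 38*23 = (6 + 2*(-2)) - 38*23 = (6 - 4) - 874 = 2 - 874 = -872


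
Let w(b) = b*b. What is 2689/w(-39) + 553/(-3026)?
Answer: 7295801/4602546 ≈ 1.5852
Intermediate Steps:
w(b) = b²
2689/w(-39) + 553/(-3026) = 2689/((-39)²) + 553/(-3026) = 2689/1521 + 553*(-1/3026) = 2689*(1/1521) - 553/3026 = 2689/1521 - 553/3026 = 7295801/4602546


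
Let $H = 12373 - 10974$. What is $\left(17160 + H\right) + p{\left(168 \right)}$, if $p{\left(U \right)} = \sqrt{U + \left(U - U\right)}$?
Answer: $18559 + 2 \sqrt{42} \approx 18572.0$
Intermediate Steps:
$p{\left(U \right)} = \sqrt{U}$ ($p{\left(U \right)} = \sqrt{U + 0} = \sqrt{U}$)
$H = 1399$ ($H = 12373 - 10974 = 1399$)
$\left(17160 + H\right) + p{\left(168 \right)} = \left(17160 + 1399\right) + \sqrt{168} = 18559 + 2 \sqrt{42}$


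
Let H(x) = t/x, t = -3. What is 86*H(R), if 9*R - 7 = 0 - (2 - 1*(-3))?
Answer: -1161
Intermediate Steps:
R = 2/9 (R = 7/9 + (0 - (2 - 1*(-3)))/9 = 7/9 + (0 - (2 + 3))/9 = 7/9 + (0 - 1*5)/9 = 7/9 + (0 - 5)/9 = 7/9 + (⅑)*(-5) = 7/9 - 5/9 = 2/9 ≈ 0.22222)
H(x) = -3/x
86*H(R) = 86*(-3/2/9) = 86*(-3*9/2) = 86*(-27/2) = -1161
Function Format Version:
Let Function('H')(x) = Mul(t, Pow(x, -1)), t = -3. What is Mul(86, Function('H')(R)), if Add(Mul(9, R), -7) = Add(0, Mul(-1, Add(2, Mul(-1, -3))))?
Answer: -1161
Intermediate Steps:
R = Rational(2, 9) (R = Add(Rational(7, 9), Mul(Rational(1, 9), Add(0, Mul(-1, Add(2, Mul(-1, -3)))))) = Add(Rational(7, 9), Mul(Rational(1, 9), Add(0, Mul(-1, Add(2, 3))))) = Add(Rational(7, 9), Mul(Rational(1, 9), Add(0, Mul(-1, 5)))) = Add(Rational(7, 9), Mul(Rational(1, 9), Add(0, -5))) = Add(Rational(7, 9), Mul(Rational(1, 9), -5)) = Add(Rational(7, 9), Rational(-5, 9)) = Rational(2, 9) ≈ 0.22222)
Function('H')(x) = Mul(-3, Pow(x, -1))
Mul(86, Function('H')(R)) = Mul(86, Mul(-3, Pow(Rational(2, 9), -1))) = Mul(86, Mul(-3, Rational(9, 2))) = Mul(86, Rational(-27, 2)) = -1161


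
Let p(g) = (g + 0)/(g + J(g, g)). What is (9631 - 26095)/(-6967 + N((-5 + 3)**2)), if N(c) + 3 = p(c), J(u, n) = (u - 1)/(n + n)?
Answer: 96040/40653 ≈ 2.3624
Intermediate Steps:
J(u, n) = (-1 + u)/(2*n) (J(u, n) = (-1 + u)/((2*n)) = (-1 + u)*(1/(2*n)) = (-1 + u)/(2*n))
p(g) = g/(g + (-1 + g)/(2*g)) (p(g) = (g + 0)/(g + (-1 + g)/(2*g)) = g/(g + (-1 + g)/(2*g)))
N(c) = -3 + 2*c**2/(-1 + c + 2*c**2)
(9631 - 26095)/(-6967 + N((-5 + 3)**2)) = (9631 - 26095)/(-6967 + (3 - 4*(-5 + 3)**4 - 3*(-5 + 3)**2)/(-1 + (-5 + 3)**2 + 2*((-5 + 3)**2)**2)) = -16464/(-6967 + (3 - 4*((-2)**2)**2 - 3*(-2)**2)/(-1 + (-2)**2 + 2*((-2)**2)**2)) = -16464/(-6967 + (3 - 4*4**2 - 3*4)/(-1 + 4 + 2*4**2)) = -16464/(-6967 + (3 - 4*16 - 12)/(-1 + 4 + 2*16)) = -16464/(-6967 + (3 - 64 - 12)/(-1 + 4 + 32)) = -16464/(-6967 - 73/35) = -16464/(-243918/35) = -16464*(-35/243918) = 96040/40653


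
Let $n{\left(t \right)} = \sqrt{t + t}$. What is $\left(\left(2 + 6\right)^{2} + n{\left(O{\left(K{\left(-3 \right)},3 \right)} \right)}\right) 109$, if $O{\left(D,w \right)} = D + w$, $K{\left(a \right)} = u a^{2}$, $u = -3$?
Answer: $6976 + 436 i \sqrt{3} \approx 6976.0 + 755.17 i$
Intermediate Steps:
$K{\left(a \right)} = - 3 a^{2}$
$n{\left(t \right)} = \sqrt{2} \sqrt{t}$ ($n{\left(t \right)} = \sqrt{2 t} = \sqrt{2} \sqrt{t}$)
$\left(\left(2 + 6\right)^{2} + n{\left(O{\left(K{\left(-3 \right)},3 \right)} \right)}\right) 109 = \left(\left(2 + 6\right)^{2} + \sqrt{2} \sqrt{- 3 \left(-3\right)^{2} + 3}\right) 109 = \left(8^{2} + \sqrt{2} \sqrt{\left(-3\right) 9 + 3}\right) 109 = \left(64 + \sqrt{2} \sqrt{-27 + 3}\right) 109 = \left(64 + \sqrt{2} \sqrt{-24}\right) 109 = \left(64 + \sqrt{2} \cdot 2 i \sqrt{6}\right) 109 = \left(64 + 4 i \sqrt{3}\right) 109 = 6976 + 436 i \sqrt{3}$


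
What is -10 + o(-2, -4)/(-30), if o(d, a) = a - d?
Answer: -149/15 ≈ -9.9333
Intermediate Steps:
-10 + o(-2, -4)/(-30) = -10 + (-4 - 1*(-2))/(-30) = -10 + (-4 + 2)*(-1/30) = -10 - 2*(-1/30) = -10 + 1/15 = -149/15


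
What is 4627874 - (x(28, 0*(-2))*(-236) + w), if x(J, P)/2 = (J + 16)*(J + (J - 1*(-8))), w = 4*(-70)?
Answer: 5957306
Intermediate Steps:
w = -280
x(J, P) = 2*(8 + 2*J)*(16 + J) (x(J, P) = 2*((J + 16)*(J + (J - 1*(-8)))) = 2*((16 + J)*(J + (J + 8))) = 2*((16 + J)*(J + (8 + J))) = 2*((16 + J)*(8 + 2*J)) = 2*((8 + 2*J)*(16 + J)) = 2*(8 + 2*J)*(16 + J))
4627874 - (x(28, 0*(-2))*(-236) + w) = 4627874 - ((256 + 4*28² + 80*28)*(-236) - 280) = 4627874 - ((256 + 4*784 + 2240)*(-236) - 280) = 4627874 - ((256 + 3136 + 2240)*(-236) - 280) = 4627874 - (5632*(-236) - 280) = 4627874 - (-1329152 - 280) = 4627874 - 1*(-1329432) = 4627874 + 1329432 = 5957306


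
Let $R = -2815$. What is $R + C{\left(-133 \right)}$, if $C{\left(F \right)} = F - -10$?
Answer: $-2938$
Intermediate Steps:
$C{\left(F \right)} = 10 + F$ ($C{\left(F \right)} = F + 10 = 10 + F$)
$R + C{\left(-133 \right)} = -2815 + \left(10 - 133\right) = -2815 - 123 = -2938$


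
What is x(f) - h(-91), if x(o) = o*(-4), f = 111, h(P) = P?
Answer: -353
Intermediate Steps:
x(o) = -4*o
x(f) - h(-91) = -4*111 - 1*(-91) = -444 + 91 = -353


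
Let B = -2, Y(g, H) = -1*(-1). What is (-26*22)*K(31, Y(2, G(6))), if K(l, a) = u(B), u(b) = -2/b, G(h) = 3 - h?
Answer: -572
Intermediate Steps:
Y(g, H) = 1
K(l, a) = 1 (K(l, a) = -2/(-2) = -2*(-½) = 1)
(-26*22)*K(31, Y(2, G(6))) = -26*22*1 = -572*1 = -572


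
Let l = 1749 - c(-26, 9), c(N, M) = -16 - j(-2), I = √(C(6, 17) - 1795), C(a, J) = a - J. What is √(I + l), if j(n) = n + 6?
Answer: √(1769 + I*√1806) ≈ 42.063 + 0.5052*I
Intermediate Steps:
I = I*√1806 (I = √((6 - 1*17) - 1795) = √((6 - 17) - 1795) = √(-11 - 1795) = √(-1806) = I*√1806 ≈ 42.497*I)
j(n) = 6 + n
c(N, M) = -20 (c(N, M) = -16 - (6 - 2) = -16 - 1*4 = -16 - 4 = -20)
l = 1769 (l = 1749 - 1*(-20) = 1749 + 20 = 1769)
√(I + l) = √(I*√1806 + 1769) = √(1769 + I*√1806)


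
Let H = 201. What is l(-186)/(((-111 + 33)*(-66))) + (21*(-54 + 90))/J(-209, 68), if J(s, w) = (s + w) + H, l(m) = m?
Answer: 53899/4290 ≈ 12.564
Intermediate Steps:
J(s, w) = 201 + s + w (J(s, w) = (s + w) + 201 = 201 + s + w)
l(-186)/(((-111 + 33)*(-66))) + (21*(-54 + 90))/J(-209, 68) = -186*(-1/(66*(-111 + 33))) + (21*(-54 + 90))/(201 - 209 + 68) = -186/((-78*(-66))) + (21*36)/60 = -186/5148 + 756*(1/60) = -186*1/5148 + 63/5 = -31/858 + 63/5 = 53899/4290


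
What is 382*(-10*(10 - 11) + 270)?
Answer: 106960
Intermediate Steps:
382*(-10*(10 - 11) + 270) = 382*(-10*(-1) + 270) = 382*(10 + 270) = 382*280 = 106960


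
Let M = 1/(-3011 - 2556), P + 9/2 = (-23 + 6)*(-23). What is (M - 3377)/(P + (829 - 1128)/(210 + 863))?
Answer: -40344284960/4614102177 ≈ -8.7437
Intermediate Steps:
P = 773/2 (P = -9/2 + (-23 + 6)*(-23) = -9/2 - 17*(-23) = -9/2 + 391 = 773/2 ≈ 386.50)
M = -1/5567 (M = 1/(-5567) = -1/5567 ≈ -0.00017963)
(M - 3377)/(P + (829 - 1128)/(210 + 863)) = (-1/5567 - 3377)/(773/2 + (829 - 1128)/(210 + 863)) = -18799760/(5567*(773/2 - 299/1073)) = -18799760/(5567*828831/2146) = -18799760/5567*2146/828831 = -40344284960/4614102177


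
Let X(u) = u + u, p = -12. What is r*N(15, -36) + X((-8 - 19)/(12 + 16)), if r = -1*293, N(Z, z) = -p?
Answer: -49251/14 ≈ -3517.9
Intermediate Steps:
X(u) = 2*u
N(Z, z) = 12 (N(Z, z) = -1*(-12) = 12)
r = -293
r*N(15, -36) + X((-8 - 19)/(12 + 16)) = -293*12 + 2*((-8 - 19)/(12 + 16)) = -3516 + 2*(-27/28) = -3516 - 27/14 = -49251/14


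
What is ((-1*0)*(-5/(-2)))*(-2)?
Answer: 0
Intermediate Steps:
((-1*0)*(-5/(-2)))*(-2) = (0*(-5*(-1/2)))*(-2) = (0*(5/2))*(-2) = 0*(-2) = 0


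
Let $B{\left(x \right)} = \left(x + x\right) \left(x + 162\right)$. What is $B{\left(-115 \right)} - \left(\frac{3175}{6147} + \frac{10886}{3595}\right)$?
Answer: $- \frac{238962737017}{22098465} \approx -10814.0$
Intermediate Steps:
$B{\left(x \right)} = 2 x \left(162 + x\right)$
$B{\left(-115 \right)} - \left(\frac{3175}{6147} + \frac{10886}{3595}\right) = 2 \left(-115\right) \left(162 - 115\right) - \left(\frac{3175}{6147} + \frac{10886}{3595}\right) = 2 \left(-115\right) 47 - \left(3175 \cdot \frac{1}{6147} + 10886 \cdot \frac{1}{3595}\right) = -10810 - \left(\frac{3175}{6147} + \frac{10886}{3595}\right) = -10810 - \frac{78330367}{22098465} = - \frac{238962737017}{22098465}$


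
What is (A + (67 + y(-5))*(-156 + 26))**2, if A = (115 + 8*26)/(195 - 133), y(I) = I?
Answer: 249397363609/3844 ≈ 6.4880e+7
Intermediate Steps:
A = 323/62 (A = (115 + 208)/62 = 323*(1/62) = 323/62 ≈ 5.2097)
(A + (67 + y(-5))*(-156 + 26))**2 = (323/62 + (67 - 5)*(-156 + 26))**2 = (323/62 + 62*(-130))**2 = (323/62 - 8060)**2 = (-499397/62)**2 = 249397363609/3844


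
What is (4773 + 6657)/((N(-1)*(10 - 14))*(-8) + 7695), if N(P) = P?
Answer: 11430/7663 ≈ 1.4916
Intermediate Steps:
(4773 + 6657)/((N(-1)*(10 - 14))*(-8) + 7695) = (4773 + 6657)/(-(10 - 14)*(-8) + 7695) = 11430/(-1*(-4)*(-8) + 7695) = 11430/(4*(-8) + 7695) = 11430/(-32 + 7695) = 11430/7663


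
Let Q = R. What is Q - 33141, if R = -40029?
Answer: -73170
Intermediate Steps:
Q = -40029
Q - 33141 = -40029 - 33141 = -73170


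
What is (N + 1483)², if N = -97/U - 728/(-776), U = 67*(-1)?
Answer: 93190506311529/42237001 ≈ 2.2064e+6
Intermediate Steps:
U = -67
N = 15506/6499 (N = -97/(-67) - 728/(-776) = -97*(-1/67) - 728*(-1/776) = 97/67 + 91/97 = 15506/6499 ≈ 2.3859)
(N + 1483)² = (15506/6499 + 1483)² = (9653523/6499)² = 93190506311529/42237001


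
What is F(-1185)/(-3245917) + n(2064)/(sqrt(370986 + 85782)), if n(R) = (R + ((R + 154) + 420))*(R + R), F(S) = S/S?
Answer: -1/3245917 + 808744*sqrt(793)/793 ≈ 28719.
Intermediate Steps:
F(S) = 1
n(R) = 2*R*(574 + 2*R) (n(R) = (R + ((154 + R) + 420))*(2*R) = (R + (574 + R))*(2*R) = (574 + 2*R)*(2*R) = 2*R*(574 + 2*R))
F(-1185)/(-3245917) + n(2064)/(sqrt(370986 + 85782)) = 1/(-3245917) + (4*2064*(287 + 2064))/(sqrt(370986 + 85782)) = 1*(-1/3245917) + (4*2064*2351)/(sqrt(456768)) = -1/3245917 + 19409856/((24*sqrt(793))) = -1/3245917 + 19409856*(sqrt(793)/19032) = -1/3245917 + 808744*sqrt(793)/793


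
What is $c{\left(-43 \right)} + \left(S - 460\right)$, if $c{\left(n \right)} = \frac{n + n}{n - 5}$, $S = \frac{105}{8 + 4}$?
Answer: $- \frac{10787}{24} \approx -449.46$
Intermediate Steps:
$S = \frac{35}{4}$ ($S = \frac{105}{12} = 105 \cdot \frac{1}{12} = \frac{35}{4} \approx 8.75$)
$c{\left(n \right)} = \frac{2 n}{-5 + n}$
$c{\left(-43 \right)} + \left(S - 460\right) = 2 \left(-43\right) \frac{1}{-5 - 43} + \left(\frac{35}{4} - 460\right) = 2 \left(-43\right) \frac{1}{-48} + \left(\frac{35}{4} - 460\right) = 2 \left(-43\right) \left(- \frac{1}{48}\right) - \frac{1805}{4} = \frac{43}{24} - \frac{1805}{4} = - \frac{10787}{24}$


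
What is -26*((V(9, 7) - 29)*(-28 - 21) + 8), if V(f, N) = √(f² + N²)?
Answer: -37154 + 1274*√130 ≈ -22628.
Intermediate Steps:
V(f, N) = √(N² + f²)
-26*((V(9, 7) - 29)*(-28 - 21) + 8) = -26*((√(7² + 9²) - 29)*(-28 - 21) + 8) = -26*((√(49 + 81) - 29)*(-49) + 8) = -26*((√130 - 29)*(-49) + 8) = -26*((-29 + √130)*(-49) + 8) = -26*((1421 - 49*√130) + 8) = -26*(1429 - 49*√130) = -(37154 - 1274*√130) = -37154 + 1274*√130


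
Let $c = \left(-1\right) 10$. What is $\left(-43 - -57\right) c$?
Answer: $-140$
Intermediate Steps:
$c = -10$
$\left(-43 - -57\right) c = \left(-43 - -57\right) \left(-10\right) = \left(-43 + 57\right) \left(-10\right) = 14 \left(-10\right) = -140$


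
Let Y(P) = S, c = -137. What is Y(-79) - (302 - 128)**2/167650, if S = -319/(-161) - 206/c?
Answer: 872806437/264132575 ≈ 3.3044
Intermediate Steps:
S = 76869/22057 (S = -319/(-161) - 206/(-137) = -319*(-1/161) - 206*(-1/137) = 319/161 + 206/137 = 76869/22057 ≈ 3.4850)
Y(P) = 76869/22057
Y(-79) - (302 - 128)**2/167650 = 76869/22057 - (302 - 128)**2/167650 = 76869/22057 - 174**2/167650 = 76869/22057 - 30276/167650 = 76869/22057 - 1*15138/83825 = 76869/22057 - 15138/83825 = 872806437/264132575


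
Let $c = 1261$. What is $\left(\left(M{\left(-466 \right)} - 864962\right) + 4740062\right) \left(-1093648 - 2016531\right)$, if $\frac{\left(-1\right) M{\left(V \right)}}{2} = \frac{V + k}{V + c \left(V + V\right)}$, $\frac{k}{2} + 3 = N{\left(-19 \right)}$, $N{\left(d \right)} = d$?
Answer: $- \frac{2361675453511453270}{195953} \approx -1.2052 \cdot 10^{13}$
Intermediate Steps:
$k = -44$ ($k = -6 + 2 \left(-19\right) = -6 - 38 = -44$)
$M{\left(V \right)} = - \frac{2 \left(-44 + V\right)}{2523 V}$ ($M{\left(V \right)} = - 2 \frac{V - 44}{V + 1261 \left(V + V\right)} = - 2 \frac{-44 + V}{V + 1261 \cdot 2 V} = - 2 \frac{-44 + V}{V + 2522 V} = - 2 \frac{-44 + V}{2523 V} = - \frac{2 \left(-44 + V\right)}{2523 V}$)
$\left(\left(M{\left(-466 \right)} - 864962\right) + 4740062\right) \left(-1093648 - 2016531\right) = \left(\left(\frac{2 \left(44 - -466\right)}{2523 \left(-466\right)} - 864962\right) + 4740062\right) \left(-1093648 - 2016531\right) = \left(\left(\frac{2}{2523} \left(- \frac{1}{466}\right) \left(44 + 466\right) - 864962\right) + 4740062\right) \left(-3110179\right) = \left(\left(\frac{2}{2523} \left(- \frac{1}{466}\right) 510 - 864962\right) + 4740062\right) \left(-3110179\right) = \left(\left(- \frac{170}{195953} - 864962\right) + 4740062\right) \left(-3110179\right) = \left(- \frac{169491898956}{195953} + 4740062\right) \left(-3110179\right) = \frac{759337470130}{195953} \left(-3110179\right) = - \frac{2361675453511453270}{195953}$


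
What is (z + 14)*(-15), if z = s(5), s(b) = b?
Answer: -285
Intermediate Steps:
z = 5
(z + 14)*(-15) = (5 + 14)*(-15) = 19*(-15) = -285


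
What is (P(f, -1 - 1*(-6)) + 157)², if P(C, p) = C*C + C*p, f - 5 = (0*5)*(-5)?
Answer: 42849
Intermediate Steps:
f = 5 (f = 5 + (0*5)*(-5) = 5 + 0*(-5) = 5 + 0 = 5)
P(C, p) = C² + C*p
(P(f, -1 - 1*(-6)) + 157)² = (5*(5 + (-1 - 1*(-6))) + 157)² = (5*(5 + (-1 + 6)) + 157)² = (5*(5 + 5) + 157)² = (5*10 + 157)² = (50 + 157)² = 207² = 42849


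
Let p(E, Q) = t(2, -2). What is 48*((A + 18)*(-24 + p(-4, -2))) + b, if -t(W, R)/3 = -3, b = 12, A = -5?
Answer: -9348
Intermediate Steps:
t(W, R) = 9 (t(W, R) = -3*(-3) = 9)
p(E, Q) = 9
48*((A + 18)*(-24 + p(-4, -2))) + b = 48*((-5 + 18)*(-24 + 9)) + 12 = 48*(13*(-15)) + 12 = 48*(-195) + 12 = -9360 + 12 = -9348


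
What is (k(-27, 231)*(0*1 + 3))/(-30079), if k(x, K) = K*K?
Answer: -22869/4297 ≈ -5.3221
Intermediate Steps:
k(x, K) = K**2
(k(-27, 231)*(0*1 + 3))/(-30079) = (231**2*(0*1 + 3))/(-30079) = (53361*(0 + 3))*(-1/30079) = (53361*3)*(-1/30079) = 160083*(-1/30079) = -22869/4297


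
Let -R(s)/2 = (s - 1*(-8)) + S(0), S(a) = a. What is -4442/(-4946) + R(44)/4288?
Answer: 1158307/1325528 ≈ 0.87385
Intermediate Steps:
R(s) = -16 - 2*s (R(s) = -2*((s - 1*(-8)) + 0) = -2*((s + 8) + 0) = -2*((8 + s) + 0) = -2*(8 + s) = -16 - 2*s)
-4442/(-4946) + R(44)/4288 = -4442/(-4946) + (-16 - 2*44)/4288 = -4442*(-1/4946) + (-16 - 88)*(1/4288) = 2221/2473 - 104*1/4288 = 2221/2473 - 13/536 = 1158307/1325528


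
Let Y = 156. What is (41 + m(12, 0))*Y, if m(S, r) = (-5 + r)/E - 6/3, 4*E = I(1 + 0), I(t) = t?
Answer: 2964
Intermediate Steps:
E = ¼ (E = (1 + 0)/4 = (¼)*1 = ¼ ≈ 0.25000)
m(S, r) = -22 + 4*r (m(S, r) = (-5 + r)/(¼) - 6/3 = (-5 + r)*4 - 6*⅓ = (-20 + 4*r) - 2 = -22 + 4*r)
(41 + m(12, 0))*Y = (41 + (-22 + 4*0))*156 = (41 + (-22 + 0))*156 = (41 - 22)*156 = 19*156 = 2964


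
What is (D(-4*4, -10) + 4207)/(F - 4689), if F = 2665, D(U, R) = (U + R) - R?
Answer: -381/184 ≈ -2.0707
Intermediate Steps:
D(U, R) = U (D(U, R) = (R + U) - R = U)
(D(-4*4, -10) + 4207)/(F - 4689) = (-4*4 + 4207)/(2665 - 4689) = (-16 + 4207)/(-2024) = 4191*(-1/2024) = -381/184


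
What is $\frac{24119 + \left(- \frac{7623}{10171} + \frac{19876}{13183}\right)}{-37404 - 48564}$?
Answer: $- \frac{77001922087}{274451392872} \approx -0.28057$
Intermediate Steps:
$\frac{24119 + \left(- \frac{7623}{10171} + \frac{19876}{13183}\right)}{-37404 - 48564} = \frac{24119 + \left(\left(-7623\right) \frac{1}{10171} + 19876 \cdot \frac{1}{13183}\right)}{-85968} = \left(24119 + \left(- \frac{1089}{1453} + \frac{19876}{13183}\right)\right) \left(- \frac{1}{85968}\right) = \left(24119 + \frac{14523541}{19154899}\right) \left(- \frac{1}{85968}\right) = \frac{462011532522}{19154899} \left(- \frac{1}{85968}\right) = - \frac{77001922087}{274451392872}$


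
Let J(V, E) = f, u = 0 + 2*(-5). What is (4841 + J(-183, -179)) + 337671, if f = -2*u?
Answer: 342532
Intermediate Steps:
u = -10 (u = 0 - 10 = -10)
f = 20 (f = -2*(-10) = 20)
J(V, E) = 20
(4841 + J(-183, -179)) + 337671 = (4841 + 20) + 337671 = 4861 + 337671 = 342532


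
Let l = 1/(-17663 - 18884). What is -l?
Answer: 1/36547 ≈ 2.7362e-5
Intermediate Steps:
l = -1/36547 (l = 1/(-36547) = -1/36547 ≈ -2.7362e-5)
-l = -1*(-1/36547) = 1/36547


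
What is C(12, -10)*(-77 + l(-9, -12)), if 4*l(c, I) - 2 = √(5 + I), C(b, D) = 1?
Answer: -153/2 + I*√7/4 ≈ -76.5 + 0.66144*I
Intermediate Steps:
l(c, I) = ½ + √(5 + I)/4
C(12, -10)*(-77 + l(-9, -12)) = 1*(-77 + (½ + √(5 - 12)/4)) = 1*(-77 + (½ + √(-7)/4)) = 1*(-77 + (½ + (I*√7)/4)) = 1*(-77 + (½ + I*√7/4)) = 1*(-153/2 + I*√7/4) = -153/2 + I*√7/4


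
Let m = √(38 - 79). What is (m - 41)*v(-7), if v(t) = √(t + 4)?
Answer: I*√3*(-41 + I*√41) ≈ -11.091 - 71.014*I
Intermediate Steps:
m = I*√41 (m = √(-41) = I*√41 ≈ 6.4031*I)
v(t) = √(4 + t)
(m - 41)*v(-7) = (I*√41 - 41)*√(4 - 7) = (-41 + I*√41)*√(-3) = (-41 + I*√41)*(I*√3) = I*√3*(-41 + I*√41)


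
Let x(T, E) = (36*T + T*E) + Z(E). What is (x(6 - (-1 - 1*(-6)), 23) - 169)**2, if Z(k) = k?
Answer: 7569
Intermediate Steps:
x(T, E) = E + 36*T + E*T (x(T, E) = (36*T + T*E) + E = (36*T + E*T) + E = E + 36*T + E*T)
(x(6 - (-1 - 1*(-6)), 23) - 169)**2 = ((23 + 36*(6 - (-1 - 1*(-6))) + 23*(6 - (-1 - 1*(-6)))) - 169)**2 = ((23 + 36*(6 - (-1 + 6)) + 23*(6 - (-1 + 6))) - 169)**2 = ((23 + 36*(6 - 1*5) + 23*(6 - 1*5)) - 169)**2 = ((23 + 36*(6 - 5) + 23*(6 - 5)) - 169)**2 = ((23 + 36*1 + 23*1) - 169)**2 = ((23 + 36 + 23) - 169)**2 = (82 - 169)**2 = (-87)**2 = 7569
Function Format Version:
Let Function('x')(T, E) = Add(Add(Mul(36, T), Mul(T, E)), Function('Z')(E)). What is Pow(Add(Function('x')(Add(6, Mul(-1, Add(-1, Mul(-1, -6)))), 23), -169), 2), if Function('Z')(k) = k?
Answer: 7569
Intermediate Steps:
Function('x')(T, E) = Add(E, Mul(36, T), Mul(E, T)) (Function('x')(T, E) = Add(Add(Mul(36, T), Mul(T, E)), E) = Add(Add(Mul(36, T), Mul(E, T)), E) = Add(E, Mul(36, T), Mul(E, T)))
Pow(Add(Function('x')(Add(6, Mul(-1, Add(-1, Mul(-1, -6)))), 23), -169), 2) = Pow(Add(Add(23, Mul(36, Add(6, Mul(-1, Add(-1, Mul(-1, -6))))), Mul(23, Add(6, Mul(-1, Add(-1, Mul(-1, -6)))))), -169), 2) = Pow(Add(Add(23, Mul(36, Add(6, Mul(-1, Add(-1, 6)))), Mul(23, Add(6, Mul(-1, Add(-1, 6))))), -169), 2) = Pow(Add(Add(23, Mul(36, Add(6, Mul(-1, 5))), Mul(23, Add(6, Mul(-1, 5)))), -169), 2) = Pow(Add(Add(23, Mul(36, Add(6, -5)), Mul(23, Add(6, -5))), -169), 2) = Pow(Add(Add(23, Mul(36, 1), Mul(23, 1)), -169), 2) = Pow(Add(Add(23, 36, 23), -169), 2) = Pow(Add(82, -169), 2) = Pow(-87, 2) = 7569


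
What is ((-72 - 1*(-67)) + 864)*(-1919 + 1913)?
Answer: -5154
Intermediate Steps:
((-72 - 1*(-67)) + 864)*(-1919 + 1913) = ((-72 + 67) + 864)*(-6) = (-5 + 864)*(-6) = 859*(-6) = -5154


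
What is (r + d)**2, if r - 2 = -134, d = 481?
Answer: 121801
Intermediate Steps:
r = -132 (r = 2 - 134 = -132)
(r + d)**2 = (-132 + 481)**2 = 349**2 = 121801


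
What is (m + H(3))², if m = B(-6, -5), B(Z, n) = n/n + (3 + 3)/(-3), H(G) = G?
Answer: 4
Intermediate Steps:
B(Z, n) = -1 (B(Z, n) = 1 + 6*(-⅓) = 1 - 2 = -1)
m = -1
(m + H(3))² = (-1 + 3)² = 2² = 4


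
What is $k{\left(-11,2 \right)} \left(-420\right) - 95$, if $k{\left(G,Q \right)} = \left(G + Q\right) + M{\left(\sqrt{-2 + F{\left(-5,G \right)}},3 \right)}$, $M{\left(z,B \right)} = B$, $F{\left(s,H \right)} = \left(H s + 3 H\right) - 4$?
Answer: $2425$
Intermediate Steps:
$F{\left(s,H \right)} = -4 + 3 H + H s$ ($F{\left(s,H \right)} = \left(3 H + H s\right) - 4 = -4 + 3 H + H s$)
$k{\left(G,Q \right)} = 3 + G + Q$ ($k{\left(G,Q \right)} = \left(G + Q\right) + 3 = 3 + G + Q$)
$k{\left(-11,2 \right)} \left(-420\right) - 95 = \left(3 - 11 + 2\right) \left(-420\right) - 95 = \left(-6\right) \left(-420\right) - 95 = 2520 - 95 = 2425$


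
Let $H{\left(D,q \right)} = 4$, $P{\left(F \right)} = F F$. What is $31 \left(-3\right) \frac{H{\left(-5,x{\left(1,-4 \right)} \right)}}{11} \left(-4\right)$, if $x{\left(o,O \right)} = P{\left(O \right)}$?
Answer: $\frac{1488}{11} \approx 135.27$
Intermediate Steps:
$P{\left(F \right)} = F^{2}$
$x{\left(o,O \right)} = O^{2}$
$31 \left(-3\right) \frac{H{\left(-5,x{\left(1,-4 \right)} \right)}}{11} \left(-4\right) = 31 \left(-3\right) \frac{4}{11} \left(-4\right) = - 93 \cdot 4 \cdot \frac{1}{11} \left(-4\right) = \left(-93\right) \frac{4}{11} \left(-4\right) = \left(- \frac{372}{11}\right) \left(-4\right) = \frac{1488}{11}$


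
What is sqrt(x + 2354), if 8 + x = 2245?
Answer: sqrt(4591) ≈ 67.757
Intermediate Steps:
x = 2237 (x = -8 + 2245 = 2237)
sqrt(x + 2354) = sqrt(2237 + 2354) = sqrt(4591)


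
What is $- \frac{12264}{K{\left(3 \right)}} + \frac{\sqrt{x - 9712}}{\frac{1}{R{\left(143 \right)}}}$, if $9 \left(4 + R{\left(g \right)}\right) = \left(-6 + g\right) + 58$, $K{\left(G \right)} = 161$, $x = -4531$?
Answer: $- \frac{1752}{23} + \frac{53 i \sqrt{14243}}{3} \approx -76.174 + 2108.4 i$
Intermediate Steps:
$R{\left(g \right)} = \frac{16}{9} + \frac{g}{9}$ ($R{\left(g \right)} = -4 + \frac{\left(-6 + g\right) + 58}{9} = -4 + \frac{52 + g}{9} = -4 + \left(\frac{52}{9} + \frac{g}{9}\right) = \frac{16}{9} + \frac{g}{9}$)
$- \frac{12264}{K{\left(3 \right)}} + \frac{\sqrt{x - 9712}}{\frac{1}{R{\left(143 \right)}}} = - \frac{12264}{161} + \frac{\sqrt{-4531 - 9712}}{\frac{1}{\frac{16}{9} + \frac{1}{9} \cdot 143}} = \left(-12264\right) \frac{1}{161} + \frac{\sqrt{-14243}}{\frac{1}{\frac{16}{9} + \frac{143}{9}}} = - \frac{1752}{23} + \frac{i \sqrt{14243}}{\frac{1}{\frac{53}{3}}} = - \frac{1752}{23} + \frac{i \sqrt{14243}}{\frac{3}{53}} = - \frac{1752}{23} + i \sqrt{14243} \cdot \frac{53}{3} = - \frac{1752}{23} + \frac{53 i \sqrt{14243}}{3}$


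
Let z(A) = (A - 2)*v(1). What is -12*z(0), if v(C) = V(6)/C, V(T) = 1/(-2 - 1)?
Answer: -8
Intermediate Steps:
V(T) = -⅓ (V(T) = 1/(-3) = -⅓)
v(C) = -1/(3*C)
z(A) = ⅔ - A/3 (z(A) = (A - 2)*(-⅓/1) = (-2 + A)*(-⅓*1) = (-2 + A)*(-⅓) = ⅔ - A/3)
-12*z(0) = -12*(⅔ - ⅓*0) = -12*(⅔ + 0) = -12*⅔ = -8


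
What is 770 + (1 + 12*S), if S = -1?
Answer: 759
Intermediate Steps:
770 + (1 + 12*S) = 770 + (1 + 12*(-1)) = 770 + (1 - 12) = 770 - 11 = 759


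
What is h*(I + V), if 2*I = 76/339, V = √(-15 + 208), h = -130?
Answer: -4940/339 - 130*√193 ≈ -1820.6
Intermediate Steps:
V = √193 ≈ 13.892
I = 38/339 (I = (76/339)/2 = (76*(1/339))/2 = (½)*(76/339) = 38/339 ≈ 0.11209)
h*(I + V) = -130*(38/339 + √193) = -4940/339 - 130*√193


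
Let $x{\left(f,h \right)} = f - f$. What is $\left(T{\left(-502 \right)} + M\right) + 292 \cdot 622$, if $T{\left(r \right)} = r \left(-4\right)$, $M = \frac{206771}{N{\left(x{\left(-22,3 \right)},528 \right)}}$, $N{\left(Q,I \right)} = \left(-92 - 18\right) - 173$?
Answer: $\frac{51761085}{283} \approx 1.829 \cdot 10^{5}$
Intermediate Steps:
$x{\left(f,h \right)} = 0$
$N{\left(Q,I \right)} = -283$ ($N{\left(Q,I \right)} = -110 - 173 = -283$)
$M = - \frac{206771}{283}$ ($M = \frac{206771}{-283} = 206771 \left(- \frac{1}{283}\right) = - \frac{206771}{283} \approx -730.64$)
$T{\left(r \right)} = - 4 r$
$\left(T{\left(-502 \right)} + M\right) + 292 \cdot 622 = \left(\left(-4\right) \left(-502\right) - \frac{206771}{283}\right) + 292 \cdot 622 = \left(2008 - \frac{206771}{283}\right) + 181624 = \frac{361493}{283} + 181624 = \frac{51761085}{283}$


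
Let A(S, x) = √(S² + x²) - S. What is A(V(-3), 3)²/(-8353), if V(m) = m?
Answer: -27/8353 - 18*√2/8353 ≈ -0.0062799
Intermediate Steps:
A(V(-3), 3)²/(-8353) = (√((-3)² + 3²) - 1*(-3))²/(-8353) = (√(9 + 9) + 3)²*(-1/8353) = (√18 + 3)²*(-1/8353) = (3*√2 + 3)²*(-1/8353) = (3 + 3*√2)²*(-1/8353) = -(3 + 3*√2)²/8353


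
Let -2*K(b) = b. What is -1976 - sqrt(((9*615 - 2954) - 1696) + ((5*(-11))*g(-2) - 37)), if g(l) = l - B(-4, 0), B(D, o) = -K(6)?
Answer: -1976 - sqrt(1123) ≈ -2009.5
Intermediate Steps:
K(b) = -b/2
B(D, o) = 3 (B(D, o) = -(-1)*6/2 = -1*(-3) = 3)
g(l) = -3 + l (g(l) = l - 1*3 = l - 3 = -3 + l)
-1976 - sqrt(((9*615 - 2954) - 1696) + ((5*(-11))*g(-2) - 37)) = -1976 - sqrt(((9*615 - 2954) - 1696) + ((5*(-11))*(-3 - 2) - 37)) = -1976 - sqrt(((5535 - 2954) - 1696) + (-55*(-5) - 37)) = -1976 - sqrt((2581 - 1696) + (275 - 37)) = -1976 - sqrt(885 + 238) = -1976 - sqrt(1123)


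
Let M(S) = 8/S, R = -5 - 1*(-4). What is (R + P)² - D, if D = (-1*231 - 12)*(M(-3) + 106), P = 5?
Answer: 25126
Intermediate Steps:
R = -1 (R = -5 + 4 = -1)
D = -25110 (D = (-1*231 - 12)*(8/(-3) + 106) = (-231 - 12)*(8*(-⅓) + 106) = -243*(-8/3 + 106) = -243*310/3 = -25110)
(R + P)² - D = (-1 + 5)² - 1*(-25110) = 4² + 25110 = 16 + 25110 = 25126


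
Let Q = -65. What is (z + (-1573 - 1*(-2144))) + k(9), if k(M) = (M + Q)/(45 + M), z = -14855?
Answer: -385696/27 ≈ -14285.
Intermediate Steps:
k(M) = (-65 + M)/(45 + M) (k(M) = (M - 65)/(45 + M) = (-65 + M)/(45 + M))
(z + (-1573 - 1*(-2144))) + k(9) = (-14855 + (-1573 - 1*(-2144))) + (-65 + 9)/(45 + 9) = (-14855 + (-1573 + 2144)) - 56/54 = (-14855 + 571) + (1/54)*(-56) = -14284 - 28/27 = -385696/27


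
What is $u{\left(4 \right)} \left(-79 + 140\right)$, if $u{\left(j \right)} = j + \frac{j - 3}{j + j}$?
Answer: $\frac{2013}{8} \approx 251.63$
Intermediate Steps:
$u{\left(j \right)} = j + \frac{-3 + j}{2 j}$
$u{\left(4 \right)} \left(-79 + 140\right) = \left(\frac{1}{2} + 4 - \frac{3}{2 \cdot 4}\right) \left(-79 + 140\right) = \left(\frac{1}{2} + 4 - \frac{3}{8}\right) 61 = \frac{33}{8} \cdot 61 = \frac{2013}{8}$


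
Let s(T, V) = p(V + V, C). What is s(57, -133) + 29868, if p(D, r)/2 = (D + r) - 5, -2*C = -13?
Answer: 29339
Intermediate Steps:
C = 13/2 (C = -1/2*(-13) = 13/2 ≈ 6.5000)
p(D, r) = -10 + 2*D + 2*r (p(D, r) = 2*((D + r) - 5) = 2*(-5 + D + r) = -10 + 2*D + 2*r)
s(T, V) = 3 + 4*V (s(T, V) = -10 + 2*(V + V) + 2*(13/2) = -10 + 2*(2*V) + 13 = -10 + 4*V + 13 = 3 + 4*V)
s(57, -133) + 29868 = (3 + 4*(-133)) + 29868 = (3 - 532) + 29868 = -529 + 29868 = 29339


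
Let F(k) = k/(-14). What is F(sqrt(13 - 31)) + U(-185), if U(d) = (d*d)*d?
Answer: -6331625 - 3*I*sqrt(2)/14 ≈ -6.3316e+6 - 0.30305*I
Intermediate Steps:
F(k) = -k/14 (F(k) = k*(-1/14) = -k/14)
U(d) = d**3 (U(d) = d**2*d = d**3)
F(sqrt(13 - 31)) + U(-185) = -sqrt(13 - 31)/14 + (-185)**3 = -3*I*sqrt(2)/14 - 6331625 = -6331625 - 3*I*sqrt(2)/14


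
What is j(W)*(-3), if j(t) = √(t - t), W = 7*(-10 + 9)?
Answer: 0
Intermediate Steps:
W = -7 (W = 7*(-1) = -7)
j(t) = 0 (j(t) = √0 = 0)
j(W)*(-3) = 0*(-3) = 0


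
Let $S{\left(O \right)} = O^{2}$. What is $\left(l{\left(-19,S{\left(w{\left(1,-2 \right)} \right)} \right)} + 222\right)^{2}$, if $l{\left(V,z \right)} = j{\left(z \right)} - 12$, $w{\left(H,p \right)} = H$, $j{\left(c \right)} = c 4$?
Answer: $45796$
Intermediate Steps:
$j{\left(c \right)} = 4 c$
$l{\left(V,z \right)} = -12 + 4 z$ ($l{\left(V,z \right)} = 4 z - 12 = -12 + 4 z$)
$\left(l{\left(-19,S{\left(w{\left(1,-2 \right)} \right)} \right)} + 222\right)^{2} = \left(\left(-12 + 4 \cdot 1^{2}\right) + 222\right)^{2} = \left(\left(-12 + 4 \cdot 1\right) + 222\right)^{2} = \left(\left(-12 + 4\right) + 222\right)^{2} = \left(-8 + 222\right)^{2} = 214^{2} = 45796$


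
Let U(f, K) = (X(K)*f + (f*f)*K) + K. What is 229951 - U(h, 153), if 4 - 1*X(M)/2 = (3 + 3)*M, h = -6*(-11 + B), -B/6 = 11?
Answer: -31582598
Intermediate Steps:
B = -66 (B = -6*11 = -66)
h = 462 (h = -6*(-11 - 66) = -6*(-77) = 462)
X(M) = 8 - 12*M (X(M) = 8 - 2*(3 + 3)*M = 8 - 12*M)
U(f, K) = K + K*f² + f*(8 - 12*K) (U(f, K) = ((8 - 12*K)*f + (f*f)*K) + K = (f*(8 - 12*K) + f²*K) + K = (f*(8 - 12*K) + K*f²) + K = (K*f² + f*(8 - 12*K)) + K = K + K*f² + f*(8 - 12*K))
229951 - U(h, 153) = 229951 - (153 + 153*462² - 4*462*(-2 + 3*153)) = 229951 - (153 + 153*213444 - 4*462*(-2 + 459)) = 229951 - (153 + 32656932 - 4*462*457) = 229951 - (153 + 32656932 - 844536) = 229951 - 1*31812549 = 229951 - 31812549 = -31582598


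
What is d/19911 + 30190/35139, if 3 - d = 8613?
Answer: 99522100/233217543 ≈ 0.42673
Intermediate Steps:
d = -8610 (d = 3 - 1*8613 = 3 - 8613 = -8610)
d/19911 + 30190/35139 = -8610/19911 + 30190/35139 = -8610*1/19911 + 30190*(1/35139) = -2870/6637 + 30190/35139 = 99522100/233217543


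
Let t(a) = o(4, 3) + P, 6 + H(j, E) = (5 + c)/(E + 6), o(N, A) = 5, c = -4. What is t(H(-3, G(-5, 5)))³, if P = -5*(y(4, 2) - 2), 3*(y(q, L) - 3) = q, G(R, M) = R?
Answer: -8000/27 ≈ -296.30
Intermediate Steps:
y(q, L) = 3 + q/3
H(j, E) = -6 + 1/(6 + E) (H(j, E) = -6 + (5 - 4)/(E + 6) = -6 + 1/(6 + E))
P = -35/3 (P = -5*((3 + (⅓)*4) - 2) = -5*((3 + 4/3) - 2) = -5*(13/3 - 2) = -5*7/3 = -35/3 ≈ -11.667)
t(a) = -20/3 (t(a) = 5 - 35/3 = -20/3)
t(H(-3, G(-5, 5)))³ = (-20/3)³ = -8000/27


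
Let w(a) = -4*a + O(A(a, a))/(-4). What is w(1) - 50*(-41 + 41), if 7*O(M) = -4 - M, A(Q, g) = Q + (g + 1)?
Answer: -15/4 ≈ -3.7500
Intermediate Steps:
A(Q, g) = 1 + Q + g (A(Q, g) = Q + (1 + g) = 1 + Q + g)
O(M) = -4/7 - M/7 (O(M) = (-4 - M)/7 = -4/7 - M/7)
w(a) = 5/28 - 55*a/14 (w(a) = -4*a + (-4/7 - (1 + a + a)/7)/(-4) = -2*2*a + (-4/7 - (1 + 2*a)/7)*(-¼) = -2*2*a + (-4/7 + (-⅐ - 2*a/7))*(-¼) = -4*a + (-5/7 - 2*a/7)*(-¼) = -4*a + (5/28 + a/14) = 5/28 - 55*a/14)
w(1) - 50*(-41 + 41) = (5/28 - 55/14*1) - 50*(-41 + 41) = (5/28 - 55/14) - 50*0 = -15/4 + 0 = -15/4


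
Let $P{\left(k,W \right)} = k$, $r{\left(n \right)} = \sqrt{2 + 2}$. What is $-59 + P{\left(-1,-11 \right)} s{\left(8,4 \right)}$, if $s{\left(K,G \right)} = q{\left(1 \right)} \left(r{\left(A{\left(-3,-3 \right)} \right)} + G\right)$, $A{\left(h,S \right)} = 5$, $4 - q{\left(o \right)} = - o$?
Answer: $-89$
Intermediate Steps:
$q{\left(o \right)} = 4 + o$ ($q{\left(o \right)} = 4 - - o = 4 + o$)
$r{\left(n \right)} = 2$ ($r{\left(n \right)} = \sqrt{4} = 2$)
$s{\left(K,G \right)} = 10 + 5 G$ ($s{\left(K,G \right)} = \left(4 + 1\right) \left(2 + G\right) = 5 \left(2 + G\right) = 10 + 5 G$)
$-59 + P{\left(-1,-11 \right)} s{\left(8,4 \right)} = -59 - \left(10 + 5 \cdot 4\right) = -59 - \left(10 + 20\right) = -59 - 30 = -89$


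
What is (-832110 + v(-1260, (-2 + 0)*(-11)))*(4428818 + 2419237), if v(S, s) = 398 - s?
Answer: -5695760177370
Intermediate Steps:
(-832110 + v(-1260, (-2 + 0)*(-11)))*(4428818 + 2419237) = (-832110 + (398 - (-2 + 0)*(-11)))*(4428818 + 2419237) = (-832110 + (398 - (-2)*(-11)))*6848055 = (-832110 + (398 - 1*22))*6848055 = (-832110 + (398 - 22))*6848055 = (-832110 + 376)*6848055 = -831734*6848055 = -5695760177370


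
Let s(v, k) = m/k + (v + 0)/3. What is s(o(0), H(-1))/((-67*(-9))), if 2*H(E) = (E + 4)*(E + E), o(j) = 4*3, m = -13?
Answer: 25/1809 ≈ 0.013820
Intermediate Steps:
o(j) = 12
H(E) = E*(4 + E) (H(E) = ((E + 4)*(E + E))/2 = ((4 + E)*(2*E))/2 = (2*E*(4 + E))/2 = E*(4 + E))
s(v, k) = -13/k + v/3 (s(v, k) = -13/k + (v + 0)/3 = -13/k + v*(⅓) = -13/k + v/3)
s(o(0), H(-1))/((-67*(-9))) = (-13*(-1/(4 - 1)) + (⅓)*12)/((-67*(-9))) = (-13/((-1*3)) + 4)/603 = (-13/(-3) + 4)*(1/603) = (-13*(-⅓) + 4)*(1/603) = (13/3 + 4)*(1/603) = (25/3)*(1/603) = 25/1809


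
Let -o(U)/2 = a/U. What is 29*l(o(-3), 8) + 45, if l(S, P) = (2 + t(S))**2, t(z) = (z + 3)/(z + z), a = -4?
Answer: 39389/256 ≈ 153.86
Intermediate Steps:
t(z) = (3 + z)/(2*z) (t(z) = (3 + z)/((2*z)) = (3 + z)*(1/(2*z)) = (3 + z)/(2*z))
o(U) = 8/U (o(U) = -(-8)/U = 8/U)
l(S, P) = (2 + (3 + S)/(2*S))**2
29*l(o(-3), 8) + 45 = 29*((3 + 5*(8/(-3)))**2/(4*(8/(-3))**2)) + 45 = 29*((3 + 5*(8*(-1/3)))**2/(4*(8*(-1/3))**2)) + 45 = 29*((3 + 5*(-8/3))**2/(4*(-8/3)**2)) + 45 = 29*((1/4)*(9/64)*(3 - 40/3)**2) + 45 = 29*((1/4)*(9/64)*(-31/3)**2) + 45 = 29*((1/4)*(9/64)*(961/9)) + 45 = 29*(961/256) + 45 = 27869/256 + 45 = 39389/256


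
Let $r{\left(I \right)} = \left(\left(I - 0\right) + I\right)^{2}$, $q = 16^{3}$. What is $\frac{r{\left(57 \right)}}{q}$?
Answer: $\frac{3249}{1024} \approx 3.1729$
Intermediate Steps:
$q = 4096$
$r{\left(I \right)} = 4 I^{2}$ ($r{\left(I \right)} = \left(\left(I + 0\right) + I\right)^{2} = \left(I + I\right)^{2} = \left(2 I\right)^{2} = 4 I^{2}$)
$\frac{r{\left(57 \right)}}{q} = \frac{4 \cdot 57^{2}}{4096} = 4 \cdot 3249 \cdot \frac{1}{4096} = 12996 \cdot \frac{1}{4096} = \frac{3249}{1024}$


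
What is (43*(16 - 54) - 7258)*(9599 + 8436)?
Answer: -160367220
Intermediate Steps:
(43*(16 - 54) - 7258)*(9599 + 8436) = (43*(-38) - 7258)*18035 = (-1634 - 7258)*18035 = -8892*18035 = -160367220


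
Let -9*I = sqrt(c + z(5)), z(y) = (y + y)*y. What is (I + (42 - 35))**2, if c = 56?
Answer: (63 - sqrt(106))**2/81 ≈ 34.293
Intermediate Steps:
z(y) = 2*y**2 (z(y) = (2*y)*y = 2*y**2)
I = -sqrt(106)/9 (I = -sqrt(56 + 2*5**2)/9 = -sqrt(56 + 2*25)/9 = -sqrt(56 + 50)/9 = -sqrt(106)/9 ≈ -1.1440)
(I + (42 - 35))**2 = (-sqrt(106)/9 + (42 - 35))**2 = (-sqrt(106)/9 + 7)**2 = (7 - sqrt(106)/9)**2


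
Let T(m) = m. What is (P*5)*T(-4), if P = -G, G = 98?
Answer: 1960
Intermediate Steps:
P = -98 (P = -1*98 = -98)
(P*5)*T(-4) = -98*5*(-4) = -490*(-4) = 1960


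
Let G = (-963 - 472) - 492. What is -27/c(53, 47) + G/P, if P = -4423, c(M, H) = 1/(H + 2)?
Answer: -5849702/4423 ≈ -1322.6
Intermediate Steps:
c(M, H) = 1/(2 + H)
G = -1927 (G = -1435 - 492 = -1927)
-27/c(53, 47) + G/P = -27/(1/(2 + 47)) - 1927/(-4423) = -27/(1/49) - 1927*(-1/4423) = -27/1/49 + 1927/4423 = -27*49 + 1927/4423 = -1323 + 1927/4423 = -5849702/4423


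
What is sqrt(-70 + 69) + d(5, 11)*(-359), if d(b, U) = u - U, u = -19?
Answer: 10770 + I ≈ 10770.0 + 1.0*I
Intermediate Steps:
d(b, U) = -19 - U
sqrt(-70 + 69) + d(5, 11)*(-359) = sqrt(-70 + 69) + (-19 - 1*11)*(-359) = sqrt(-1) + (-19 - 11)*(-359) = I - 30*(-359) = I + 10770 = 10770 + I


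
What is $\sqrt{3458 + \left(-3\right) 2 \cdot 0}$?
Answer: $\sqrt{3458} \approx 58.805$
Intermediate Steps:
$\sqrt{3458 + \left(-3\right) 2 \cdot 0} = \sqrt{3458 - 0} = \sqrt{3458 + 0} = \sqrt{3458}$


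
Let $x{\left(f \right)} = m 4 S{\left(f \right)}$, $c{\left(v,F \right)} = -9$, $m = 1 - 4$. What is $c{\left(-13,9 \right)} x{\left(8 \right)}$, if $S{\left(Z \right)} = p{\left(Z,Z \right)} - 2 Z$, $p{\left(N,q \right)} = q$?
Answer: $-864$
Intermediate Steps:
$m = -3$
$S{\left(Z \right)} = - Z$ ($S{\left(Z \right)} = Z - 2 Z = - Z$)
$x{\left(f \right)} = 12 f$ ($x{\left(f \right)} = \left(-3\right) 4 \left(- f\right) = - 12 \left(- f\right) = 12 f$)
$c{\left(-13,9 \right)} x{\left(8 \right)} = - 9 \cdot 12 \cdot 8 = \left(-9\right) 96 = -864$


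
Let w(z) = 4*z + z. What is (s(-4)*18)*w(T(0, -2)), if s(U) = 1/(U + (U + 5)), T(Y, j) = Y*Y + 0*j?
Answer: 0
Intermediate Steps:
T(Y, j) = Y**2 (T(Y, j) = Y**2 + 0 = Y**2)
s(U) = 1/(5 + 2*U) (s(U) = 1/(U + (5 + U)) = 1/(5 + 2*U))
w(z) = 5*z
(s(-4)*18)*w(T(0, -2)) = (18/(5 + 2*(-4)))*(5*0**2) = (18/(5 - 8))*(5*0) = (18/(-3))*0 = -1/3*18*0 = -6*0 = 0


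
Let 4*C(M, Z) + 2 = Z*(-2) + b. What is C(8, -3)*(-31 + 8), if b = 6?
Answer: -115/2 ≈ -57.500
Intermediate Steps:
C(M, Z) = 1 - Z/2 (C(M, Z) = -½ + (Z*(-2) + 6)/4 = -½ + (-2*Z + 6)/4 = -½ + (6 - 2*Z)/4 = -½ + (3/2 - Z/2) = 1 - Z/2)
C(8, -3)*(-31 + 8) = (1 - ½*(-3))*(-31 + 8) = (1 + 3/2)*(-23) = (5/2)*(-23) = -115/2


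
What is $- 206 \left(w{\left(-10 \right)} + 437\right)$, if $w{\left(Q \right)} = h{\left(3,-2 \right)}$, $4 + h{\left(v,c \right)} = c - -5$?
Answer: $-89816$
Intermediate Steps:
$h{\left(v,c \right)} = 1 + c$ ($h{\left(v,c \right)} = -4 + \left(c - -5\right) = -4 + \left(c + 5\right) = -4 + \left(5 + c\right) = 1 + c$)
$w{\left(Q \right)} = -1$ ($w{\left(Q \right)} = 1 - 2 = -1$)
$- 206 \left(w{\left(-10 \right)} + 437\right) = - 206 \left(-1 + 437\right) = \left(-206\right) 436 = -89816$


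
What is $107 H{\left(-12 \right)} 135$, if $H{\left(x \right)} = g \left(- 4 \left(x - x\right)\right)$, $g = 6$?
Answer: $0$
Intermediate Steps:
$H{\left(x \right)} = 0$ ($H{\left(x \right)} = 6 \left(- 4 \left(x - x\right)\right) = 6 \left(\left(-4\right) 0\right) = 6 \cdot 0 = 0$)
$107 H{\left(-12 \right)} 135 = 107 \cdot 0 \cdot 135 = 0 \cdot 135 = 0$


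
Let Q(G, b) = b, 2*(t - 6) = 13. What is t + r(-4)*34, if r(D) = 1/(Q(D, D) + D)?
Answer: 33/4 ≈ 8.2500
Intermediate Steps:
t = 25/2 (t = 6 + (1/2)*13 = 6 + 13/2 = 25/2 ≈ 12.500)
r(D) = 1/(2*D) (r(D) = 1/(D + D) = 1/(2*D))
t + r(-4)*34 = 25/2 + ((1/2)/(-4))*34 = 25/2 + ((1/2)*(-1/4))*34 = 25/2 - 1/8*34 = 25/2 - 17/4 = 33/4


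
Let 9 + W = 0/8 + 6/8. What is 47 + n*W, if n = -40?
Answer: 377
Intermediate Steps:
W = -33/4 (W = -9 + (0/8 + 6/8) = -9 + (0*(⅛) + 6*(⅛)) = -9 + (0 + ¾) = -9 + ¾ = -33/4 ≈ -8.2500)
47 + n*W = 47 - 40*(-33/4) = 47 + 330 = 377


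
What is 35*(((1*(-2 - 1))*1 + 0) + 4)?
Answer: 35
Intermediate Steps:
35*(((1*(-2 - 1))*1 + 0) + 4) = 35*(((1*(-3))*1 + 0) + 4) = 35*((-3*1 + 0) + 4) = 35*((-3 + 0) + 4) = 35*(-3 + 4) = 35*1 = 35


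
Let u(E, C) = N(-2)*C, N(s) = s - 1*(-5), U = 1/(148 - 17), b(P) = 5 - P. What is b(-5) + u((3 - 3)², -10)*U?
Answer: 1280/131 ≈ 9.7710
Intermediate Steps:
U = 1/131 ≈ 0.0076336
N(s) = 5 + s (N(s) = s + 5 = 5 + s)
u(E, C) = 3*C (u(E, C) = (5 - 2)*C = 3*C)
b(-5) + u((3 - 3)², -10)*U = (5 - 1*(-5)) + (3*(-10))*(1/131) = (5 + 5) - 30*1/131 = 10 - 30/131 = 1280/131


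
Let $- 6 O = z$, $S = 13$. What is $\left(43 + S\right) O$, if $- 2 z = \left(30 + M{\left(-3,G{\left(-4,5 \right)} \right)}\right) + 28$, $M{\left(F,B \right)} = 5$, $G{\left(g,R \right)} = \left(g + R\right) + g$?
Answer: $294$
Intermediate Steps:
$G{\left(g,R \right)} = R + 2 g$ ($G{\left(g,R \right)} = \left(R + g\right) + g = R + 2 g$)
$z = - \frac{63}{2}$ ($z = - \frac{\left(30 + 5\right) + 28}{2} = - \frac{35 + 28}{2} = \left(- \frac{1}{2}\right) 63 = - \frac{63}{2} \approx -31.5$)
$O = \frac{21}{4}$ ($O = \left(- \frac{1}{6}\right) \left(- \frac{63}{2}\right) = \frac{21}{4} \approx 5.25$)
$\left(43 + S\right) O = \left(43 + 13\right) \frac{21}{4} = 56 \cdot \frac{21}{4} = 294$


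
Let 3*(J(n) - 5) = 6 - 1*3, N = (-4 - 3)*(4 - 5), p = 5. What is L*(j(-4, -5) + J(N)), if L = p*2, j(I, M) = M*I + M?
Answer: 210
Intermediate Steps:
j(I, M) = M + I*M (j(I, M) = I*M + M = M + I*M)
N = 7 (N = -7*(-1) = 7)
J(n) = 6 (J(n) = 5 + (6 - 1*3)/3 = 5 + (6 - 3)/3 = 5 + (1/3)*3 = 5 + 1 = 6)
L = 10 (L = 5*2 = 10)
L*(j(-4, -5) + J(N)) = 10*(-5*(1 - 4) + 6) = 10*(-5*(-3) + 6) = 10*(15 + 6) = 10*21 = 210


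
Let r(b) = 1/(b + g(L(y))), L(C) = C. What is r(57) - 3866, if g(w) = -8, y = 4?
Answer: -189433/49 ≈ -3866.0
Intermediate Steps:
r(b) = 1/(-8 + b) (r(b) = 1/(b - 8) = 1/(-8 + b))
r(57) - 3866 = 1/(-8 + 57) - 3866 = 1/49 - 3866 = -189433/49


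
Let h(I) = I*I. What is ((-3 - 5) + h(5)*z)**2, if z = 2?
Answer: 1764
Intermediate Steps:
h(I) = I**2
((-3 - 5) + h(5)*z)**2 = ((-3 - 5) + 5**2*2)**2 = (-8 + 25*2)**2 = (-8 + 50)**2 = 42**2 = 1764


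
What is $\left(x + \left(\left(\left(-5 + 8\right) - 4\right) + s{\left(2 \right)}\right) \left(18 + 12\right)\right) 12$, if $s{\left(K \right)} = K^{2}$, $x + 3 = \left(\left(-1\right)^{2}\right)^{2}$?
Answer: $1056$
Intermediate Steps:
$x = -2$ ($x = -3 + \left(\left(-1\right)^{2}\right)^{2} = -3 + 1^{2} = -3 + 1 = -2$)
$\left(x + \left(\left(\left(-5 + 8\right) - 4\right) + s{\left(2 \right)}\right) \left(18 + 12\right)\right) 12 = \left(-2 + \left(\left(\left(-5 + 8\right) - 4\right) + 2^{2}\right) \left(18 + 12\right)\right) 12 = \left(-2 + \left(\left(3 - 4\right) + 4\right) 30\right) 12 = \left(-2 + \left(-1 + 4\right) 30\right) 12 = \left(-2 + 3 \cdot 30\right) 12 = \left(-2 + 90\right) 12 = 88 \cdot 12 = 1056$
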